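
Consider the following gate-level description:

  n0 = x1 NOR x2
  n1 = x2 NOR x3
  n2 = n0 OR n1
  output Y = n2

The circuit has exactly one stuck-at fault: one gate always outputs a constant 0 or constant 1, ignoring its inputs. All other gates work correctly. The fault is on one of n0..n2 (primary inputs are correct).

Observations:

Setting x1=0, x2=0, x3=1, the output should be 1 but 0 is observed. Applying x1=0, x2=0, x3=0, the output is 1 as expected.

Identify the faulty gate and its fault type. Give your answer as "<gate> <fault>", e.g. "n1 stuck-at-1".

n0 stuck-at-0

Fault-free values for test 1 (x1=0, x2=0, x3=1): n0=1, n1=0, n2=1, giving Y=1. Observed 0.
Test 1: faults giving observed 0 are {n0 stuck-at-0, n2 stuck-at-0}.
Test 2 (x1=0, x2=0, x3=0): fault-free n0=1, n1=1, n2=1 → 1; observed 1. Eliminates n2 stuck-at-0.
Only n0 stuck-at-0 is consistent with every test.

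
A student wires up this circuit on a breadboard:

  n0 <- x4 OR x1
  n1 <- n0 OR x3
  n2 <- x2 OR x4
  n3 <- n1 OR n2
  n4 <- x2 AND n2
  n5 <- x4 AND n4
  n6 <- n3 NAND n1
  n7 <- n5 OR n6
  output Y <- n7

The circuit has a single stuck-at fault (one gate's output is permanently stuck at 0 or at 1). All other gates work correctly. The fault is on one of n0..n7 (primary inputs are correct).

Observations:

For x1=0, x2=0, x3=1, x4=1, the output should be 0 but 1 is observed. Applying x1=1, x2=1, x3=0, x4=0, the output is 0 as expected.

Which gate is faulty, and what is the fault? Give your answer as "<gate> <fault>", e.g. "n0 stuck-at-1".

Fault-free values for test 1 (x1=0, x2=0, x3=1, x4=1): n0=1, n1=1, n2=1, n3=1, n4=0, n5=0, n6=0, n7=0, giving Y=0. Observed 1.
Test 1: faults giving observed 1 are {n1 stuck-at-0, n3 stuck-at-0, n4 stuck-at-1, n5 stuck-at-1, n6 stuck-at-1, n7 stuck-at-1}.
Test 2 (x1=1, x2=1, x3=0, x4=0): fault-free n0=1, n1=1, n2=1, n3=1, n4=1, n5=0, n6=0, n7=0 → 0; observed 0. Eliminates n1 stuck-at-0, n3 stuck-at-0, n5 stuck-at-1, n6 stuck-at-1, n7 stuck-at-1.
Only n4 stuck-at-1 is consistent with every test.

n4 stuck-at-1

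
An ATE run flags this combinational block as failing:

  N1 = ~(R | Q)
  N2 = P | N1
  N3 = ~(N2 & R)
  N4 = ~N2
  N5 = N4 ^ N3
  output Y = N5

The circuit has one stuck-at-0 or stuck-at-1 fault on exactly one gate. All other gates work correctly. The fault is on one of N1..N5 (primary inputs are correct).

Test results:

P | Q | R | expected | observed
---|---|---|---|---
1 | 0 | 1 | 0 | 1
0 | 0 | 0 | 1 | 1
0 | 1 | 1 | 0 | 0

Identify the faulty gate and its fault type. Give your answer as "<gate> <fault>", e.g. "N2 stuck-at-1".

Fault-free values for test 1 (P=1, Q=0, R=1): N1=0, N2=1, N3=0, N4=0, N5=0, giving Y=0. Observed 1.
Test 1: faults giving observed 1 are {N3 stuck-at-1, N4 stuck-at-1, N5 stuck-at-1}.
Test 2 (P=0, Q=0, R=0): fault-free N1=1, N2=1, N3=1, N4=0, N5=1 → 1; observed 1. Eliminates N4 stuck-at-1.
Test 3 (P=0, Q=1, R=1): fault-free N1=0, N2=0, N3=1, N4=1, N5=0 → 0; observed 0. Eliminates N5 stuck-at-1.
Only N3 stuck-at-1 is consistent with every test.

N3 stuck-at-1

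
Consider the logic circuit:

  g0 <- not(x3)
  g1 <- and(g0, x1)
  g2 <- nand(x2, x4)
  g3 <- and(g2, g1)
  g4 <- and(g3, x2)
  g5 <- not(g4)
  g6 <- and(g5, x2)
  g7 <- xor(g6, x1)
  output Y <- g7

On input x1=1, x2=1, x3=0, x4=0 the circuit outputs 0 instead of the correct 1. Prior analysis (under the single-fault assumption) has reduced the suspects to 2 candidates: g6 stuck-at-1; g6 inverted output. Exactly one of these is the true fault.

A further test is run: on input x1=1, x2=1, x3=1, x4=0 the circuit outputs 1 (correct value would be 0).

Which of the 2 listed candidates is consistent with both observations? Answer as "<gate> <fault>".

g6 inverted output

Evaluate each candidate on input x1=1, x2=1, x3=1, x4=0:
  g6 stuck-at-1: g0=0, g1=0, g2=1, g3=0, g4=0, g5=1, g6=1 [stuck-at-1], g7=0 → 0 — eliminated
  g6 inverted output: g0=0, g1=0, g2=1, g3=0, g4=0, g5=1, g6=0 [inverted output], g7=1 → 1 — matches
Only g6 inverted output reproduces the observed 1.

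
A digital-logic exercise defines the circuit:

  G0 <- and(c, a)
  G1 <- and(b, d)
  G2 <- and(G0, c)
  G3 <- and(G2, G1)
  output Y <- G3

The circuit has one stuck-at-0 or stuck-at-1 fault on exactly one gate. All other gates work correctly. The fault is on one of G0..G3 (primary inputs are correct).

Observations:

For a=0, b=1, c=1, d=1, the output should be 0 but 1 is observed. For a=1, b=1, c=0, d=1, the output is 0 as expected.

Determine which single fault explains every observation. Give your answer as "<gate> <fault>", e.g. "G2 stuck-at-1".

Fault-free values for test 1 (a=0, b=1, c=1, d=1): G0=0, G1=1, G2=0, G3=0, giving Y=0. Observed 1.
Test 1: faults giving observed 1 are {G0 stuck-at-1, G2 stuck-at-1, G3 stuck-at-1}.
Test 2 (a=1, b=1, c=0, d=1): fault-free G0=0, G1=1, G2=0, G3=0 → 0; observed 0. Eliminates G2 stuck-at-1, G3 stuck-at-1.
Only G0 stuck-at-1 is consistent with every test.

G0 stuck-at-1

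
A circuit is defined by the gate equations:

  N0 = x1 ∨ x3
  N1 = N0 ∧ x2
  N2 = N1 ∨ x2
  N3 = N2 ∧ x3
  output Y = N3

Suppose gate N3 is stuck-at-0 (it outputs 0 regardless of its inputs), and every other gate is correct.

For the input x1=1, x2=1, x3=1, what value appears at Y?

0

Propagate with N3 forced: N0=1, N1=1, N2=1, N3=0 [stuck-at-0].
So Y = 0. (Without the fault it would be 1.)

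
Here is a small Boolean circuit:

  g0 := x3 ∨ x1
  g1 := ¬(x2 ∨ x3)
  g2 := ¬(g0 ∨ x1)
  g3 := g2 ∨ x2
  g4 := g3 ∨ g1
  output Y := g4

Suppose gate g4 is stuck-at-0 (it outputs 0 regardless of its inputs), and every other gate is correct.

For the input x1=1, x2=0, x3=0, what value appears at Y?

0

Propagate with g4 forced: g0=1, g1=1, g2=0, g3=0, g4=0 [stuck-at-0].
So Y = 0. (Without the fault it would be 1.)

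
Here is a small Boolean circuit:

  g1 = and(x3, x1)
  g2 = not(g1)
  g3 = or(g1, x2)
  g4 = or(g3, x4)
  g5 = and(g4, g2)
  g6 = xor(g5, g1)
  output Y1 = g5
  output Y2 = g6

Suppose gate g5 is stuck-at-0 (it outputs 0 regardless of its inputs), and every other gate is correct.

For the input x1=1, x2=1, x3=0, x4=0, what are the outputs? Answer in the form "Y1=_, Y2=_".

Propagate with g5 forced: g1=0, g2=1, g3=1, g4=1, g5=0 [stuck-at-0], g6=0.
So the outputs are Y1=0, Y2=0. (Without the fault they would be Y1=1, Y2=1.)

Y1=0, Y2=0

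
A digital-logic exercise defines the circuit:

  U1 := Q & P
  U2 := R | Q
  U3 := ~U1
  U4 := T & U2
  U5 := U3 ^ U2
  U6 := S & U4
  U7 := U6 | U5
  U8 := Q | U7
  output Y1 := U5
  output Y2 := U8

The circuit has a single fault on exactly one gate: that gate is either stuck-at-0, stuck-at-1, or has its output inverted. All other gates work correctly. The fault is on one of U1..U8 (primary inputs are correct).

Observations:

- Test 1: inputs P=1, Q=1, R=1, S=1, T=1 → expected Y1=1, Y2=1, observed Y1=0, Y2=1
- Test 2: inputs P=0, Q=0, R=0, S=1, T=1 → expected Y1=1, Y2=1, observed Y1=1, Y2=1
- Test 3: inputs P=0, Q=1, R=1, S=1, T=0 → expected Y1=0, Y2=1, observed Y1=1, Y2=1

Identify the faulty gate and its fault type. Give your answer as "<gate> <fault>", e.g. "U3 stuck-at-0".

U2 stuck-at-0

Fault-free values for test 1 (P=1, Q=1, R=1, S=1, T=1): U1=1, U2=1, U3=0, U4=1, U5=1, U6=1, U7=1, U8=1, giving Y1=1, Y2=1. Observed Y1=0, Y2=1.
Test 1: faults giving observed Y1=0, Y2=1 are {U1 stuck-at-0, U1 inverted output, U2 stuck-at-0, U2 inverted output, U3 stuck-at-1, U3 inverted output, U5 stuck-at-0, U5 inverted output}.
Test 2 (P=0, Q=0, R=0, S=1, T=1): fault-free U1=0, U2=0, U3=1, U4=0, U5=1, U6=0, U7=1, U8=1 → Y1=1, Y2=1; observed Y1=1, Y2=1. Eliminates U1 inverted output, U2 inverted output, U3 inverted output, U5 stuck-at-0, U5 inverted output.
Test 3 (P=0, Q=1, R=1, S=1, T=0): fault-free U1=0, U2=1, U3=1, U4=0, U5=0, U6=0, U7=0, U8=1 → Y1=0, Y2=1; observed Y1=1, Y2=1. Eliminates U1 stuck-at-0, U3 stuck-at-1.
Only U2 stuck-at-0 is consistent with every test.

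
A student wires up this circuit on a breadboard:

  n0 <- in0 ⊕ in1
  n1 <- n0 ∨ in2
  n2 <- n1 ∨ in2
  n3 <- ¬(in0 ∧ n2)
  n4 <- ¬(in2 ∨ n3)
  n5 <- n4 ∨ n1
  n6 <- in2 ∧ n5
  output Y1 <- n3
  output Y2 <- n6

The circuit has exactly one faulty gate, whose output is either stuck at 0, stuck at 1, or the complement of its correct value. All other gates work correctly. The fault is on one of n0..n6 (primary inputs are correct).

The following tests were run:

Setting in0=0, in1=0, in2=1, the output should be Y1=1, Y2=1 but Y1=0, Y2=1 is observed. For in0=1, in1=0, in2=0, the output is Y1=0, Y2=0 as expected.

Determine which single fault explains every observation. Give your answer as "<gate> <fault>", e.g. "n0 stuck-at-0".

Fault-free values for test 1 (in0=0, in1=0, in2=1): n0=0, n1=1, n2=1, n3=1, n4=0, n5=1, n6=1, giving Y1=1, Y2=1. Observed Y1=0, Y2=1.
Test 1: faults giving observed Y1=0, Y2=1 are {n3 stuck-at-0, n3 inverted output}.
Test 2 (in0=1, in1=0, in2=0): fault-free n0=1, n1=1, n2=1, n3=0, n4=1, n5=1, n6=0 → Y1=0, Y2=0; observed Y1=0, Y2=0. Eliminates n3 inverted output.
Only n3 stuck-at-0 is consistent with every test.

n3 stuck-at-0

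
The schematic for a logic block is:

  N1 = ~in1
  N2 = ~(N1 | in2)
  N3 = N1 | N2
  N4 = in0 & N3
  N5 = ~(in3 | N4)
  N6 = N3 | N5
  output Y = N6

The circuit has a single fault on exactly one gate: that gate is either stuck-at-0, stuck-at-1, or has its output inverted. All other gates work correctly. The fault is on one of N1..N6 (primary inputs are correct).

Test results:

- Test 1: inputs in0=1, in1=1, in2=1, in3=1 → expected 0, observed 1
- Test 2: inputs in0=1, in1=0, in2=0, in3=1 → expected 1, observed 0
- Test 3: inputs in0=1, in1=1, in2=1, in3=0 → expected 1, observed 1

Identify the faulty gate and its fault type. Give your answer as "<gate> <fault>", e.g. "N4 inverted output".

Fault-free values for test 1 (in0=1, in1=1, in2=1, in3=1): N1=0, N2=0, N3=0, N4=0, N5=0, N6=0, giving Y=0. Observed 1.
Test 1: faults giving observed 1 are {N1 stuck-at-1, N1 inverted output, N2 stuck-at-1, N2 inverted output, N3 stuck-at-1, N3 inverted output, N5 stuck-at-1, N5 inverted output, N6 stuck-at-1, N6 inverted output}.
Test 2 (in0=1, in1=0, in2=0, in3=1): fault-free N1=1, N2=0, N3=1, N4=1, N5=0, N6=1 → 1; observed 0. Eliminates N1 stuck-at-1, N1 inverted output, N2 stuck-at-1, N2 inverted output, N3 stuck-at-1, N5 stuck-at-1, N5 inverted output, N6 stuck-at-1.
Test 3 (in0=1, in1=1, in2=1, in3=0): fault-free N1=0, N2=0, N3=0, N4=0, N5=1, N6=1 → 1; observed 1. Eliminates N6 inverted output.
Only N3 inverted output is consistent with every test.

N3 inverted output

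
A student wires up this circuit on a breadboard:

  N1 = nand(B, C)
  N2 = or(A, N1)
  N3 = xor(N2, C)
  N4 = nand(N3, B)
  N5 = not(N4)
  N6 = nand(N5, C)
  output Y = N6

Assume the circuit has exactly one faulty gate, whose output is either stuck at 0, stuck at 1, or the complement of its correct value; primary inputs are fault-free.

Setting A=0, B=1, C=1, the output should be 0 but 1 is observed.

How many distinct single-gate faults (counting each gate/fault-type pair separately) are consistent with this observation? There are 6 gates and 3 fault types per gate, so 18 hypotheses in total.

12

Fault-free: N1=0, N2=0, N3=1, N4=0, N5=1, N6=0 → 0. Observed 1.
  N1: stuck-at-1, inverted output ✓; others ✗
  N2: stuck-at-1, inverted output ✓; others ✗
  N3: stuck-at-0, inverted output ✓; others ✗
  N4: stuck-at-1, inverted output ✓; others ✗
  N5: stuck-at-0, inverted output ✓; others ✗
  N6: stuck-at-1, inverted output ✓; others ✗
Consistent faults: {N1 stuck-at-1, N1 inverted output, N2 stuck-at-1, N2 inverted output, N3 stuck-at-0, N3 inverted output, N4 stuck-at-1, N4 inverted output, N5 stuck-at-0, N5 inverted output, N6 stuck-at-1, N6 inverted output} — 12 in all.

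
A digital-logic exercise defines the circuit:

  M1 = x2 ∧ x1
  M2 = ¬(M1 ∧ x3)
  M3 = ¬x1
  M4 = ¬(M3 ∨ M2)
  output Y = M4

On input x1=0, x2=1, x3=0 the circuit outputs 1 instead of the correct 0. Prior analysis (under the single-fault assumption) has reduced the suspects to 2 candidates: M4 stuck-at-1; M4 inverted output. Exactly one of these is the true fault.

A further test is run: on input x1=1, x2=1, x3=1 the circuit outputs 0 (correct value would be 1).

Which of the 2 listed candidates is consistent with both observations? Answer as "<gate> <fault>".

M4 inverted output

Evaluate each candidate on input x1=1, x2=1, x3=1:
  M4 stuck-at-1: M1=1, M2=0, M3=0, M4=1 [stuck-at-1] → 1 — eliminated
  M4 inverted output: M1=1, M2=0, M3=0, M4=0 [inverted output] → 0 — matches
Only M4 inverted output reproduces the observed 0.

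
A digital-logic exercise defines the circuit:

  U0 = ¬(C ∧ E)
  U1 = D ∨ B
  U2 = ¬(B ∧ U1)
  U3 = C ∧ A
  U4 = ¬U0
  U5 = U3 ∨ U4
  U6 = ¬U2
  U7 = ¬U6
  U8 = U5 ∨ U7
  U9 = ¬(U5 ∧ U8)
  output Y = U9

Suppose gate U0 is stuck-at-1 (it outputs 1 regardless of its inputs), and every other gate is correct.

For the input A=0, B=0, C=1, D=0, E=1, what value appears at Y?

1

Propagate with U0 forced: U0=1 [stuck-at-1], U1=0, U2=1, U3=0, U4=0, U5=0, U6=0, U7=1, U8=1, U9=1.
So Y = 1. (Without the fault it would be 0.)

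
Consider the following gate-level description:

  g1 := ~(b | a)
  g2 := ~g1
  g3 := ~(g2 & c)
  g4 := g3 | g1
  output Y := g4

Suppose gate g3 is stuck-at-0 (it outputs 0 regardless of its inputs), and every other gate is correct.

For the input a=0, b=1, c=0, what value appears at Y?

Propagate with g3 forced: g1=0, g2=1, g3=0 [stuck-at-0], g4=0.
So Y = 0. (Without the fault it would be 1.)

0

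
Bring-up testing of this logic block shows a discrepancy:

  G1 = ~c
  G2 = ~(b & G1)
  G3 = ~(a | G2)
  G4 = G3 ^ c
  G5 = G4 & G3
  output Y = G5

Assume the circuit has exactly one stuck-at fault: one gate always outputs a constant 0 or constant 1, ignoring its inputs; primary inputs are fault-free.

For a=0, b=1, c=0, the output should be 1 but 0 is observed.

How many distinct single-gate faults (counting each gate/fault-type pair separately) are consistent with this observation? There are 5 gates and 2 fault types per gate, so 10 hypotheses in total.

5

Fault-free: G1=1, G2=0, G3=1, G4=1, G5=1 → 1. Observed 0.
  G1 stuck-at-0: output 0 ✓
  G1 stuck-at-1: output 1 ✗
  G2 stuck-at-0: output 1 ✗
  G2 stuck-at-1: output 0 ✓
  G3 stuck-at-0: output 0 ✓
  G3 stuck-at-1: output 1 ✗
  G4 stuck-at-0: output 0 ✓
  G4 stuck-at-1: output 1 ✗
  G5 stuck-at-0: output 0 ✓
  G5 stuck-at-1: output 1 ✗
Consistent faults: {G1 stuck-at-0, G2 stuck-at-1, G3 stuck-at-0, G4 stuck-at-0, G5 stuck-at-0} — 5 in all.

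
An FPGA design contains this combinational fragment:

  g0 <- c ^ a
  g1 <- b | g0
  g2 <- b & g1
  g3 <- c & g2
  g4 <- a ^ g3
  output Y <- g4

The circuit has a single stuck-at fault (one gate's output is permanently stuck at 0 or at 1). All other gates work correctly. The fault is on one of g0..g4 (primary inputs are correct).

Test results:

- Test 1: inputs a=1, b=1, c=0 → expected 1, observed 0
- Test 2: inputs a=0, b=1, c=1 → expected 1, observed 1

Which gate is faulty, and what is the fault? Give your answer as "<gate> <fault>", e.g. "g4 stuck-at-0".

Fault-free values for test 1 (a=1, b=1, c=0): g0=1, g1=1, g2=1, g3=0, g4=1, giving Y=1. Observed 0.
Test 1: faults giving observed 0 are {g3 stuck-at-1, g4 stuck-at-0}.
Test 2 (a=0, b=1, c=1): fault-free g0=1, g1=1, g2=1, g3=1, g4=1 → 1; observed 1. Eliminates g4 stuck-at-0.
Only g3 stuck-at-1 is consistent with every test.

g3 stuck-at-1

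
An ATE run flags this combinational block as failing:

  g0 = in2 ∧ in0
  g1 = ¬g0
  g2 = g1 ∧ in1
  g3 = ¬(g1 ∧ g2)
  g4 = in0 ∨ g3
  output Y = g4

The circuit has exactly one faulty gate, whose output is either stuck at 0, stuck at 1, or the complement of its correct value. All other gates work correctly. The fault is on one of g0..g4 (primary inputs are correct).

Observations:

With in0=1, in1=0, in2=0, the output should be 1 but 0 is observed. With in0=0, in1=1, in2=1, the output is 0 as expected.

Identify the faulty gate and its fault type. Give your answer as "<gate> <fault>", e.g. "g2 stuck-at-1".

g4 stuck-at-0

Fault-free values for test 1 (in0=1, in1=0, in2=0): g0=0, g1=1, g2=0, g3=1, g4=1, giving Y=1. Observed 0.
Test 1: faults giving observed 0 are {g4 stuck-at-0, g4 inverted output}.
Test 2 (in0=0, in1=1, in2=1): fault-free g0=0, g1=1, g2=1, g3=0, g4=0 → 0; observed 0. Eliminates g4 inverted output.
Only g4 stuck-at-0 is consistent with every test.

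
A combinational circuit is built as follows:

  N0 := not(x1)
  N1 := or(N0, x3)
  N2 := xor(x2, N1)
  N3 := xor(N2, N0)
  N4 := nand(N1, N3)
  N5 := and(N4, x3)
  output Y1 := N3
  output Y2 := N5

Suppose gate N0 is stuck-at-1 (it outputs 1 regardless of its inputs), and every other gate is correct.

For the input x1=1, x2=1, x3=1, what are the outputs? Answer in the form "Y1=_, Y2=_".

Propagate with N0 forced: N0=1 [stuck-at-1], N1=1, N2=0, N3=1, N4=0, N5=0.
So the outputs are Y1=1, Y2=0. (Without the fault they would be Y1=0, Y2=1.)

Y1=1, Y2=0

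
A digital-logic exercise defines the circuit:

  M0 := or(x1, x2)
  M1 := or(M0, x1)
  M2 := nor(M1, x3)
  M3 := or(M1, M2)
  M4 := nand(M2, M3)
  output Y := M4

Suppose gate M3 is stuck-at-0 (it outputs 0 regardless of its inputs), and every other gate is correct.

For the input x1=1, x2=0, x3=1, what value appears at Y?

1

Propagate with M3 forced: M0=1, M1=1, M2=0, M3=0 [stuck-at-0], M4=1.
So Y = 1. (Same as the fault-free value — the fault is masked on this input.)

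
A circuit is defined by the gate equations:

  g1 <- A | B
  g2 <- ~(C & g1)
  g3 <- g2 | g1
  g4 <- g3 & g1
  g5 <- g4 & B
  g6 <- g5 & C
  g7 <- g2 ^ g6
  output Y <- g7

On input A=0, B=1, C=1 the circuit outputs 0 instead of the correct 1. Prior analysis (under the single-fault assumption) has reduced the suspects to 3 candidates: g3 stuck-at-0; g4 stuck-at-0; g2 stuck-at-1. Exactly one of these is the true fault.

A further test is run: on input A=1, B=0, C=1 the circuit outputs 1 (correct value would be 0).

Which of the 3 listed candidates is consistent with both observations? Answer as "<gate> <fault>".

Evaluate each candidate on input A=1, B=0, C=1:
  g3 stuck-at-0: g1=1, g2=0, g3=0 [stuck-at-0], g4=0, g5=0, g6=0, g7=0 → 0 — eliminated
  g4 stuck-at-0: g1=1, g2=0, g3=1, g4=0 [stuck-at-0], g5=0, g6=0, g7=0 → 0 — eliminated
  g2 stuck-at-1: g1=1, g2=1 [stuck-at-1], g3=1, g4=1, g5=0, g6=0, g7=1 → 1 — matches
Only g2 stuck-at-1 reproduces the observed 1.

g2 stuck-at-1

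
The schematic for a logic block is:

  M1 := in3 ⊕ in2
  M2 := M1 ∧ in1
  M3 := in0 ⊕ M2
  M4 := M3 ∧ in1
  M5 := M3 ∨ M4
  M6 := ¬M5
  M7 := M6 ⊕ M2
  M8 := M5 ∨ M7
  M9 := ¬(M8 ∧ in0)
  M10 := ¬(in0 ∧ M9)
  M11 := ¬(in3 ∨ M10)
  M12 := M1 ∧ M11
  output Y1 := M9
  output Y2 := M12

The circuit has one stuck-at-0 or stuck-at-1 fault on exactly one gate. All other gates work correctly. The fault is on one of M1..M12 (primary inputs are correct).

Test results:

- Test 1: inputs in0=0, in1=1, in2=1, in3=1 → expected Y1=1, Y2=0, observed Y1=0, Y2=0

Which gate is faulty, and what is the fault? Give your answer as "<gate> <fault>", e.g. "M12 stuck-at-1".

M9 stuck-at-0

Fault-free values for test 1 (in0=0, in1=1, in2=1, in3=1): M1=0, M2=0, M3=0, M4=0, M5=0, M6=1, M7=1, M8=1, M9=1, M10=1, M11=0, M12=0, giving Y1=1, Y2=0. Observed Y1=0, Y2=0.
Test 1: faults giving observed Y1=0, Y2=0 are {M9 stuck-at-0}.
Only M9 stuck-at-0 is consistent with every test.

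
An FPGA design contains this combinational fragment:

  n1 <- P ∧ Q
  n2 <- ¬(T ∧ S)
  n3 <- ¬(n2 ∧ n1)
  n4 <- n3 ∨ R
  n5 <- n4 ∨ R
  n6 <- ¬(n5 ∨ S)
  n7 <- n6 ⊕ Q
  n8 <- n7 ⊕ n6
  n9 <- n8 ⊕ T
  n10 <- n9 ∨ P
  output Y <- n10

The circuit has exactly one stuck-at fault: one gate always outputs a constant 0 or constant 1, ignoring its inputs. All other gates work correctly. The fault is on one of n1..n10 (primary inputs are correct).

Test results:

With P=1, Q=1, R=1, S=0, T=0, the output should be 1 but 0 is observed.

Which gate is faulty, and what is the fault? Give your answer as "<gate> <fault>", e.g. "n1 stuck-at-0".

Fault-free values for test 1 (P=1, Q=1, R=1, S=0, T=0): n1=1, n2=1, n3=0, n4=1, n5=1, n6=0, n7=1, n8=1, n9=1, n10=1, giving Y=1. Observed 0.
Test 1: faults giving observed 0 are {n10 stuck-at-0}.
Only n10 stuck-at-0 is consistent with every test.

n10 stuck-at-0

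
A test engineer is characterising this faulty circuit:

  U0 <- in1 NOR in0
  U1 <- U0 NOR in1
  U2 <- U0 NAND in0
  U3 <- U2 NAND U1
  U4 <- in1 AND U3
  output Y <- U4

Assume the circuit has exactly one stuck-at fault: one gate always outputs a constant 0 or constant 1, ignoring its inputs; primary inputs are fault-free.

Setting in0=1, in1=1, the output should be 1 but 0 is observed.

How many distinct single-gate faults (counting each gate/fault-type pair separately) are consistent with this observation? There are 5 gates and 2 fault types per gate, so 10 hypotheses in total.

3

Fault-free: U0=0, U1=0, U2=1, U3=1, U4=1 → 1. Observed 0.
  U0 stuck-at-0: output 1 ✗
  U0 stuck-at-1: output 1 ✗
  U1 stuck-at-0: output 1 ✗
  U1 stuck-at-1: output 0 ✓
  U2 stuck-at-0: output 1 ✗
  U2 stuck-at-1: output 1 ✗
  U3 stuck-at-0: output 0 ✓
  U3 stuck-at-1: output 1 ✗
  U4 stuck-at-0: output 0 ✓
  U4 stuck-at-1: output 1 ✗
Consistent faults: {U1 stuck-at-1, U3 stuck-at-0, U4 stuck-at-0} — 3 in all.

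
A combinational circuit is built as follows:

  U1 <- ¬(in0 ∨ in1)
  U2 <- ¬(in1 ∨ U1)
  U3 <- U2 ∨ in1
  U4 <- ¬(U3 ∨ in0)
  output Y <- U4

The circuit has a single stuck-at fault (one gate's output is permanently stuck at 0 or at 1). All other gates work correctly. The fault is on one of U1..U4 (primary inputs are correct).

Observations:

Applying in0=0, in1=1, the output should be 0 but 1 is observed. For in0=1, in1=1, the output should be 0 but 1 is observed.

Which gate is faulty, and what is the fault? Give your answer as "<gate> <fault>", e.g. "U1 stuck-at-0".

Fault-free values for test 1 (in0=0, in1=1): U1=0, U2=0, U3=1, U4=0, giving Y=0. Observed 1.
Test 1: faults giving observed 1 are {U3 stuck-at-0, U4 stuck-at-1}.
Test 2 (in0=1, in1=1): fault-free U1=0, U2=0, U3=1, U4=0 → 0; observed 1. Eliminates U3 stuck-at-0.
Only U4 stuck-at-1 is consistent with every test.

U4 stuck-at-1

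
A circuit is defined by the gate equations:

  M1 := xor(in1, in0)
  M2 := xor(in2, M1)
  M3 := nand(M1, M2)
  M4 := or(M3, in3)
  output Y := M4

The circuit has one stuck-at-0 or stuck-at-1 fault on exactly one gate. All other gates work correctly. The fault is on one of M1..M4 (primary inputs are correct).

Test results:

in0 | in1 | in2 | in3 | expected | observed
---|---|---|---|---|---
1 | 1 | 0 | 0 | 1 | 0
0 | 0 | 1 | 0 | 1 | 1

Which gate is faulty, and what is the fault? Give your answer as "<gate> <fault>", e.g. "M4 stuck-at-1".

Fault-free values for test 1 (in0=1, in1=1, in2=0, in3=0): M1=0, M2=0, M3=1, M4=1, giving Y=1. Observed 0.
Test 1: faults giving observed 0 are {M1 stuck-at-1, M3 stuck-at-0, M4 stuck-at-0}.
Test 2 (in0=0, in1=0, in2=1, in3=0): fault-free M1=0, M2=1, M3=1, M4=1 → 1; observed 1. Eliminates M3 stuck-at-0, M4 stuck-at-0.
Only M1 stuck-at-1 is consistent with every test.

M1 stuck-at-1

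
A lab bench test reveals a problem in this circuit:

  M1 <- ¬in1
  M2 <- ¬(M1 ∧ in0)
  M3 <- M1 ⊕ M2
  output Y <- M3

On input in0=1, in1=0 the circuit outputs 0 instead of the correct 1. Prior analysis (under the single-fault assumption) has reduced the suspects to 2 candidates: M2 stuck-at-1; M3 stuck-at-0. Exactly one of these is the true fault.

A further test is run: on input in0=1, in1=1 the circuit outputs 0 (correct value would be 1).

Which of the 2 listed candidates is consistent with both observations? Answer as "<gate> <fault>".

Evaluate each candidate on input in0=1, in1=1:
  M2 stuck-at-1: M1=0, M2=1 [stuck-at-1], M3=1 → 1 — eliminated
  M3 stuck-at-0: M1=0, M2=1, M3=0 [stuck-at-0] → 0 — matches
Only M3 stuck-at-0 reproduces the observed 0.

M3 stuck-at-0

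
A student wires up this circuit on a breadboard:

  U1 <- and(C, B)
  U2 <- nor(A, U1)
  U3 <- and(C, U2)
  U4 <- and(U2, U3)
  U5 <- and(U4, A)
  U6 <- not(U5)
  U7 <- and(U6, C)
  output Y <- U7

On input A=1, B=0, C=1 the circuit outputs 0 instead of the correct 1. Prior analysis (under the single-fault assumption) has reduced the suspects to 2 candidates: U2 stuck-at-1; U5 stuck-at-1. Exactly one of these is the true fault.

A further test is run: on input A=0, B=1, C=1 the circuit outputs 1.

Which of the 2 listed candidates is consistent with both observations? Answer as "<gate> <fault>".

Evaluate each candidate on input A=0, B=1, C=1:
  U2 stuck-at-1: U1=1, U2=1 [stuck-at-1], U3=1, U4=1, U5=0, U6=1, U7=1 → 1 — matches
  U5 stuck-at-1: U1=1, U2=0, U3=0, U4=0, U5=1 [stuck-at-1], U6=0, U7=0 → 0 — eliminated
Only U2 stuck-at-1 reproduces the observed 1.

U2 stuck-at-1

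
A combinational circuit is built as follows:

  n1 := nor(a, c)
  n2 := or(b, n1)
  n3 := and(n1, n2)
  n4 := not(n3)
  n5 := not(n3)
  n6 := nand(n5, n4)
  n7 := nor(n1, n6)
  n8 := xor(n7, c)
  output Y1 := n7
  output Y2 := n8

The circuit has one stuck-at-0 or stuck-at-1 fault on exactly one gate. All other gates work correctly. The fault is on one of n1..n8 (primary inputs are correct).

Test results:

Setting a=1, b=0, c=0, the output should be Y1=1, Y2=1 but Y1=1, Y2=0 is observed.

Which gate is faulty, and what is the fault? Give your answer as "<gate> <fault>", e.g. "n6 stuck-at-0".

n8 stuck-at-0

Fault-free values for test 1 (a=1, b=0, c=0): n1=0, n2=0, n3=0, n4=1, n5=1, n6=0, n7=1, n8=1, giving Y1=1, Y2=1. Observed Y1=1, Y2=0.
Test 1: faults giving observed Y1=1, Y2=0 are {n8 stuck-at-0}.
Only n8 stuck-at-0 is consistent with every test.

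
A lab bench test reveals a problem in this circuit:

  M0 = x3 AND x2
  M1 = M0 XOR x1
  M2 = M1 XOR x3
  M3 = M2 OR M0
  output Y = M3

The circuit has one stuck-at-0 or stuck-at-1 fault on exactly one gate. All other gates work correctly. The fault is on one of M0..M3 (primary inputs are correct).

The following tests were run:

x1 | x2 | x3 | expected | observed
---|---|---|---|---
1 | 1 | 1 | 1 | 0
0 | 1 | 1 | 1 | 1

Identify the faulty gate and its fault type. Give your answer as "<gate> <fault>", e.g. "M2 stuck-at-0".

Fault-free values for test 1 (x1=1, x2=1, x3=1): M0=1, M1=0, M2=1, M3=1, giving Y=1. Observed 0.
Test 1: faults giving observed 0 are {M0 stuck-at-0, M3 stuck-at-0}.
Test 2 (x1=0, x2=1, x3=1): fault-free M0=1, M1=1, M2=0, M3=1 → 1; observed 1. Eliminates M3 stuck-at-0.
Only M0 stuck-at-0 is consistent with every test.

M0 stuck-at-0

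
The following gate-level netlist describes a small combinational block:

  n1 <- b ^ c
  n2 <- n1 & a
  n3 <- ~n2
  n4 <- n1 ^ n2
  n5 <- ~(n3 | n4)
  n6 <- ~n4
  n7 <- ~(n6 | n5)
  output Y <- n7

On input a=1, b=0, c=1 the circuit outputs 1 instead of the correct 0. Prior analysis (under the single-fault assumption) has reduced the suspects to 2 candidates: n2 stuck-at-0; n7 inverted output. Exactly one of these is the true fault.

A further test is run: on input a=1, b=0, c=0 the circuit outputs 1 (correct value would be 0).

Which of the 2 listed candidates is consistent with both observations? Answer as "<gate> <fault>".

n7 inverted output

Evaluate each candidate on input a=1, b=0, c=0:
  n2 stuck-at-0: n1=0, n2=0 [stuck-at-0], n3=1, n4=0, n5=0, n6=1, n7=0 → 0 — eliminated
  n7 inverted output: n1=0, n2=0, n3=1, n4=0, n5=0, n6=1, n7=1 [inverted output] → 1 — matches
Only n7 inverted output reproduces the observed 1.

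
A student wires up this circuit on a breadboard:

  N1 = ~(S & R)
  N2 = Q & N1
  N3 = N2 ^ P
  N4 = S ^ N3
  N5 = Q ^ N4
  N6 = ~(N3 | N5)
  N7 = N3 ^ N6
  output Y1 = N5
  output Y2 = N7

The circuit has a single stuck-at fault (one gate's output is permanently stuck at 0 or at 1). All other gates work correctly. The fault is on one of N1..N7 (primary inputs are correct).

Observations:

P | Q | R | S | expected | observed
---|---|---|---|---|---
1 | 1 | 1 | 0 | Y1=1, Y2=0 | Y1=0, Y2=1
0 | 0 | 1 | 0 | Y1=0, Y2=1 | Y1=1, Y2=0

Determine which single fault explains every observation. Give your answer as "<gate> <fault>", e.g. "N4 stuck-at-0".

N4 stuck-at-1

Fault-free values for test 1 (P=1, Q=1, R=1, S=0): N1=1, N2=1, N3=0, N4=0, N5=1, N6=0, N7=0, giving Y1=1, Y2=0. Observed Y1=0, Y2=1.
Test 1: faults giving observed Y1=0, Y2=1 are {N1 stuck-at-0, N2 stuck-at-0, N3 stuck-at-1, N4 stuck-at-1, N5 stuck-at-0}.
Test 2 (P=0, Q=0, R=1, S=0): fault-free N1=1, N2=0, N3=0, N4=0, N5=0, N6=1, N7=1 → Y1=0, Y2=1; observed Y1=1, Y2=0. Eliminates N1 stuck-at-0, N2 stuck-at-0, N3 stuck-at-1, N5 stuck-at-0.
Only N4 stuck-at-1 is consistent with every test.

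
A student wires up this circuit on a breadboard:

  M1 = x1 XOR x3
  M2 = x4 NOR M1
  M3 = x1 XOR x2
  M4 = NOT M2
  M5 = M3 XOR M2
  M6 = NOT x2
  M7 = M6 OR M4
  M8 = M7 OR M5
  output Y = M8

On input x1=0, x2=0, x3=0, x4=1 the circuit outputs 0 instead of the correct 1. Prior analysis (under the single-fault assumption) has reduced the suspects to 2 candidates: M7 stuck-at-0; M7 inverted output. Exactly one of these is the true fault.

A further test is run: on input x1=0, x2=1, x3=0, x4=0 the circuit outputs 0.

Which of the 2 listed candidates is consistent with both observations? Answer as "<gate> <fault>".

Evaluate each candidate on input x1=0, x2=1, x3=0, x4=0:
  M7 stuck-at-0: M1=0, M2=1, M3=1, M4=0, M5=0, M6=0, M7=0 [stuck-at-0], M8=0 → 0 — matches
  M7 inverted output: M1=0, M2=1, M3=1, M4=0, M5=0, M6=0, M7=1 [inverted output], M8=1 → 1 — eliminated
Only M7 stuck-at-0 reproduces the observed 0.

M7 stuck-at-0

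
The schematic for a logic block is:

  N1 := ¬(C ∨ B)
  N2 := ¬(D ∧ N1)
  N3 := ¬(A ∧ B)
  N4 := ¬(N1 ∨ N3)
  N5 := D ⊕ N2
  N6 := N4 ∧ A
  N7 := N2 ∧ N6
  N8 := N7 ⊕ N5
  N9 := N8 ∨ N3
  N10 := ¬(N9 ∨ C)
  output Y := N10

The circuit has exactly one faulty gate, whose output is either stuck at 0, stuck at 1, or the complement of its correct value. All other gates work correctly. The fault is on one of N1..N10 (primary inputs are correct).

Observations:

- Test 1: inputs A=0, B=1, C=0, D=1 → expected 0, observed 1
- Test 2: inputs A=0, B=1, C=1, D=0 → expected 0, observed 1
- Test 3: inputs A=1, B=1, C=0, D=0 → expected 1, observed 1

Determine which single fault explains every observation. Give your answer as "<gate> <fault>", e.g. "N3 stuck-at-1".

N10 stuck-at-1

Fault-free values for test 1 (A=0, B=1, C=0, D=1): N1=0, N2=1, N3=1, N4=0, N5=0, N6=0, N7=0, N8=0, N9=1, N10=0, giving Y=0. Observed 1.
Test 1: faults giving observed 1 are {N3 stuck-at-0, N3 inverted output, N9 stuck-at-0, N9 inverted output, N10 stuck-at-1, N10 inverted output}.
Test 2 (A=0, B=1, C=1, D=0): fault-free N1=0, N2=1, N3=1, N4=0, N5=1, N6=0, N7=0, N8=1, N9=1, N10=0 → 0; observed 1. Eliminates N3 stuck-at-0, N3 inverted output, N9 stuck-at-0, N9 inverted output.
Test 3 (A=1, B=1, C=0, D=0): fault-free N1=0, N2=1, N3=0, N4=1, N5=1, N6=1, N7=1, N8=0, N9=0, N10=1 → 1; observed 1. Eliminates N10 inverted output.
Only N10 stuck-at-1 is consistent with every test.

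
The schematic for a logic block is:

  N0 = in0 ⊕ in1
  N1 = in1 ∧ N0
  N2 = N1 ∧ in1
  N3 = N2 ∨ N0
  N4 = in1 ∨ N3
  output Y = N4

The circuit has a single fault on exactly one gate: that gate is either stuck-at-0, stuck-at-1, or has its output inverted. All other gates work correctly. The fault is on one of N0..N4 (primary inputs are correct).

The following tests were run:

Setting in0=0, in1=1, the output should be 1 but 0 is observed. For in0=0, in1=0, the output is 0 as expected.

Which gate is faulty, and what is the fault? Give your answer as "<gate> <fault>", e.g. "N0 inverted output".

Fault-free values for test 1 (in0=0, in1=1): N0=1, N1=1, N2=1, N3=1, N4=1, giving Y=1. Observed 0.
Test 1: faults giving observed 0 are {N4 stuck-at-0, N4 inverted output}.
Test 2 (in0=0, in1=0): fault-free N0=0, N1=0, N2=0, N3=0, N4=0 → 0; observed 0. Eliminates N4 inverted output.
Only N4 stuck-at-0 is consistent with every test.

N4 stuck-at-0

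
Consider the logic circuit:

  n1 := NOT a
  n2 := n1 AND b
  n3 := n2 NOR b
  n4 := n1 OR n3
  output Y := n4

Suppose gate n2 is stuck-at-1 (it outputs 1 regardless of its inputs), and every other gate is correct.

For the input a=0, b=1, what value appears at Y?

Propagate with n2 forced: n1=1, n2=1 [stuck-at-1], n3=0, n4=1.
So Y = 1. (Same as the fault-free value — the fault is masked on this input.)

1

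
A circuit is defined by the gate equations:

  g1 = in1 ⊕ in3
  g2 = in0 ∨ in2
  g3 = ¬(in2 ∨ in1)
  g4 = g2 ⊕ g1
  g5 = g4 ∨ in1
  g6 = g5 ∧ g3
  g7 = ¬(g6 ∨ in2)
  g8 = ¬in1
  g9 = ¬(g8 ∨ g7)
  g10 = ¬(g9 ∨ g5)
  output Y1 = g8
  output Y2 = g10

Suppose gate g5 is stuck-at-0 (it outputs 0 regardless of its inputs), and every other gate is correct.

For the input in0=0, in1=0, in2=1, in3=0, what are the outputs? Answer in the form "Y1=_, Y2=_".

Propagate with g5 forced: g1=0, g2=1, g3=0, g4=1, g5=0 [stuck-at-0], g6=0, g7=0, g8=1, g9=0, g10=1.
So the outputs are Y1=1, Y2=1. (Without the fault they would be Y1=1, Y2=0.)

Y1=1, Y2=1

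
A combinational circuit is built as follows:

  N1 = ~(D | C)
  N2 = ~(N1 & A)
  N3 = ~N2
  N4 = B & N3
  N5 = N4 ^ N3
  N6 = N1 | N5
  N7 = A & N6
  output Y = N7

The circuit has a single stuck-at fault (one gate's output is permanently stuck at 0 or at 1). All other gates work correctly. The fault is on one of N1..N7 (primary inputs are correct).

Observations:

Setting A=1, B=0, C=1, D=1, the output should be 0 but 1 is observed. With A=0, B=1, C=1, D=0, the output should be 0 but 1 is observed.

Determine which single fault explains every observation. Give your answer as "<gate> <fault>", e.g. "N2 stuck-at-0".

N7 stuck-at-1

Fault-free values for test 1 (A=1, B=0, C=1, D=1): N1=0, N2=1, N3=0, N4=0, N5=0, N6=0, N7=0, giving Y=0. Observed 1.
Test 1: faults giving observed 1 are {N1 stuck-at-1, N2 stuck-at-0, N3 stuck-at-1, N4 stuck-at-1, N5 stuck-at-1, N6 stuck-at-1, N7 stuck-at-1}.
Test 2 (A=0, B=1, C=1, D=0): fault-free N1=0, N2=1, N3=0, N4=0, N5=0, N6=0, N7=0 → 0; observed 1. Eliminates N1 stuck-at-1, N2 stuck-at-0, N3 stuck-at-1, N4 stuck-at-1, N5 stuck-at-1, N6 stuck-at-1.
Only N7 stuck-at-1 is consistent with every test.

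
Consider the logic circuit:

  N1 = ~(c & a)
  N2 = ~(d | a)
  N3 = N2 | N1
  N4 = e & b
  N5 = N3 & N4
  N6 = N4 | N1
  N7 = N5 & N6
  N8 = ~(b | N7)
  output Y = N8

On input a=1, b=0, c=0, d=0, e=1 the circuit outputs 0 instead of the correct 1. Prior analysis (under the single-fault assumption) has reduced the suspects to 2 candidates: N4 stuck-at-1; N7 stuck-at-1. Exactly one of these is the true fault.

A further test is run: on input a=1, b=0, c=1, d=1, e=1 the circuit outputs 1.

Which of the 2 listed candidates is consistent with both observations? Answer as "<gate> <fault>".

N4 stuck-at-1

Evaluate each candidate on input a=1, b=0, c=1, d=1, e=1:
  N4 stuck-at-1: N1=0, N2=0, N3=0, N4=1 [stuck-at-1], N5=0, N6=1, N7=0, N8=1 → 1 — matches
  N7 stuck-at-1: N1=0, N2=0, N3=0, N4=0, N5=0, N6=0, N7=1 [stuck-at-1], N8=0 → 0 — eliminated
Only N4 stuck-at-1 reproduces the observed 1.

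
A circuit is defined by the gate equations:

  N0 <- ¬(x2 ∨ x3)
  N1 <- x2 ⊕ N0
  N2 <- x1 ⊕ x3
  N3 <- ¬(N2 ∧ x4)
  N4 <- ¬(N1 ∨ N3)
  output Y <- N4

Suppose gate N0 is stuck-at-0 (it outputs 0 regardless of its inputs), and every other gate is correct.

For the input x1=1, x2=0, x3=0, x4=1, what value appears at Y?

Propagate with N0 forced: N0=0 [stuck-at-0], N1=0, N2=1, N3=0, N4=1.
So Y = 1. (Without the fault it would be 0.)

1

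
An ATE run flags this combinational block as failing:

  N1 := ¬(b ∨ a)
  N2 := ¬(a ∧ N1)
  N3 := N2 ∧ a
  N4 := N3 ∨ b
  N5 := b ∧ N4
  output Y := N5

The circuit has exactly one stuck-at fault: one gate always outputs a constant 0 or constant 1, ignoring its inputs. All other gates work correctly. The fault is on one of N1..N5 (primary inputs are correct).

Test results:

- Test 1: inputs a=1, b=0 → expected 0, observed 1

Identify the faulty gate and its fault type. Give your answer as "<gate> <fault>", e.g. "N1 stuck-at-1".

N5 stuck-at-1

Fault-free values for test 1 (a=1, b=0): N1=0, N2=1, N3=1, N4=1, N5=0, giving Y=0. Observed 1.
Test 1: faults giving observed 1 are {N5 stuck-at-1}.
Only N5 stuck-at-1 is consistent with every test.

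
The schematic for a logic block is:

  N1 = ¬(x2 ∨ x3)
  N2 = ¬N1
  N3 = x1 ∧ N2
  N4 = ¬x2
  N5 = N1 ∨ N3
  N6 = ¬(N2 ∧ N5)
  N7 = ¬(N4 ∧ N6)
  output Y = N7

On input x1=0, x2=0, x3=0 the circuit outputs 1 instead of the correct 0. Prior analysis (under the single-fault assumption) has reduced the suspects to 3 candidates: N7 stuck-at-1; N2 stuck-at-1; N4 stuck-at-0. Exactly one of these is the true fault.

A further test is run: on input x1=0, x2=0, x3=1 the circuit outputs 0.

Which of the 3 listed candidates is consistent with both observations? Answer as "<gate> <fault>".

N2 stuck-at-1

Evaluate each candidate on input x1=0, x2=0, x3=1:
  N7 stuck-at-1: N1=0, N2=1, N3=0, N4=1, N5=0, N6=1, N7=1 [stuck-at-1] → 1 — eliminated
  N2 stuck-at-1: N1=0, N2=1 [stuck-at-1], N3=0, N4=1, N5=0, N6=1, N7=0 → 0 — matches
  N4 stuck-at-0: N1=0, N2=1, N3=0, N4=0 [stuck-at-0], N5=0, N6=1, N7=1 → 1 — eliminated
Only N2 stuck-at-1 reproduces the observed 0.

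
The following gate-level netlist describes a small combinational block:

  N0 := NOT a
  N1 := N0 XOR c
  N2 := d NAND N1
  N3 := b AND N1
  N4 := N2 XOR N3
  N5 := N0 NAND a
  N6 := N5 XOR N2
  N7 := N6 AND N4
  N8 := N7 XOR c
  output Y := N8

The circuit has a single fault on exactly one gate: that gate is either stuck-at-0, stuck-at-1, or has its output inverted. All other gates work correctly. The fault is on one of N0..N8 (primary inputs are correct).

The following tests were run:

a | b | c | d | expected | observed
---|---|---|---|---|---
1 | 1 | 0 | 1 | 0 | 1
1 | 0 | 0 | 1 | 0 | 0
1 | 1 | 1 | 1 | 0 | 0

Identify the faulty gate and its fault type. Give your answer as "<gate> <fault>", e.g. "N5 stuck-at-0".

Fault-free values for test 1 (a=1, b=1, c=0, d=1): N0=0, N1=0, N2=1, N3=0, N4=1, N5=1, N6=0, N7=0, N8=0, giving Y=0. Observed 1.
Test 1: faults giving observed 1 are {N1 stuck-at-1, N1 inverted output, N5 stuck-at-0, N5 inverted output, N6 stuck-at-1, N6 inverted output, N7 stuck-at-1, N7 inverted output, N8 stuck-at-1, N8 inverted output}.
Test 2 (a=1, b=0, c=0, d=1): fault-free N0=0, N1=0, N2=1, N3=0, N4=1, N5=1, N6=0, N7=0, N8=0 → 0; observed 0. Eliminates N5 stuck-at-0, N5 inverted output, N6 stuck-at-1, N6 inverted output, N7 stuck-at-1, N7 inverted output, N8 stuck-at-1, N8 inverted output.
Test 3 (a=1, b=1, c=1, d=1): fault-free N0=0, N1=1, N2=0, N3=1, N4=1, N5=1, N6=1, N7=1, N8=0 → 0; observed 0. Eliminates N1 inverted output.
Only N1 stuck-at-1 is consistent with every test.

N1 stuck-at-1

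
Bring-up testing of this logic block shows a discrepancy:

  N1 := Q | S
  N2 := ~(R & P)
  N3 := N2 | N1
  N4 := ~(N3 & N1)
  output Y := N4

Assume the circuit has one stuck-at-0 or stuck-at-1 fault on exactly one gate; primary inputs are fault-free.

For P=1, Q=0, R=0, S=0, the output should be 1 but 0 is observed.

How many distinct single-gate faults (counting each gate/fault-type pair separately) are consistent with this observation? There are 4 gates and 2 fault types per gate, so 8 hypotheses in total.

Fault-free: N1=0, N2=1, N3=1, N4=1 → 1. Observed 0.
  N1 stuck-at-0: output 1 ✗
  N1 stuck-at-1: output 0 ✓
  N2 stuck-at-0: output 1 ✗
  N2 stuck-at-1: output 1 ✗
  N3 stuck-at-0: output 1 ✗
  N3 stuck-at-1: output 1 ✗
  N4 stuck-at-0: output 0 ✓
  N4 stuck-at-1: output 1 ✗
Consistent faults: {N1 stuck-at-1, N4 stuck-at-0} — 2 in all.

2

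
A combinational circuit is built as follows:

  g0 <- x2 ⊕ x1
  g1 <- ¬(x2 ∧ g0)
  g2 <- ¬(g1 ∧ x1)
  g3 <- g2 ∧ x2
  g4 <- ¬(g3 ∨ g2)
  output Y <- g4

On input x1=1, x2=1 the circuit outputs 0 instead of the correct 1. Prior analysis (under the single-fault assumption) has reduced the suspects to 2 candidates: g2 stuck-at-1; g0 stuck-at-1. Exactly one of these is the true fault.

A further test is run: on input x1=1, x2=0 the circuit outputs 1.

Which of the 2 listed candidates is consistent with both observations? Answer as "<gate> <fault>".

Evaluate each candidate on input x1=1, x2=0:
  g2 stuck-at-1: g0=1, g1=1, g2=1 [stuck-at-1], g3=0, g4=0 → 0 — eliminated
  g0 stuck-at-1: g0=1 [stuck-at-1], g1=1, g2=0, g3=0, g4=1 → 1 — matches
Only g0 stuck-at-1 reproduces the observed 1.

g0 stuck-at-1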